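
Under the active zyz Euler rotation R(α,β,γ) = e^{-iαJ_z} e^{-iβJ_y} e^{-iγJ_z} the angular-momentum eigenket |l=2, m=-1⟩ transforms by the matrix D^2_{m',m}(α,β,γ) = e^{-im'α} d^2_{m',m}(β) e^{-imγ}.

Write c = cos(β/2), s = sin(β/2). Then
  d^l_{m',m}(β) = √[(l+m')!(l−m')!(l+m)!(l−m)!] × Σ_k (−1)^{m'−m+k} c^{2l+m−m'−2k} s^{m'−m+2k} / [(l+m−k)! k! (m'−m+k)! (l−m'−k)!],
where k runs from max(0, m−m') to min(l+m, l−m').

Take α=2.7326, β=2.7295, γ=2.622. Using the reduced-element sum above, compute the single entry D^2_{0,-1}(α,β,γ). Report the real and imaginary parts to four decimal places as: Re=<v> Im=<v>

Split into d^2_{0,-1}(β=2.7295) × two z-phases.
Half-angle: c=0.204591, s=0.978847. N=√(2·2·1·6)=4.898979
k∈{0,1} keeps every argument non-negative
  k=0: (−1)^1·4.8990/(2)·0.2046^3·0.9788^1 = -0.020533
  k=1: (−1)^2·4.8990/(2)·0.2046^1·0.9788^3 = +0.470011
d^2_{0,-1}(2.7295) = -0.020533 +0.470011 = +0.449478
Phases: e^{-i·(0)·2.7326}=+1.000000+0.000000i, e^{-i·(-1)·2.622}=-0.868022+0.496527i ⇒ D=-0.390157+0.223178i

Re=-0.3902 Im=0.2232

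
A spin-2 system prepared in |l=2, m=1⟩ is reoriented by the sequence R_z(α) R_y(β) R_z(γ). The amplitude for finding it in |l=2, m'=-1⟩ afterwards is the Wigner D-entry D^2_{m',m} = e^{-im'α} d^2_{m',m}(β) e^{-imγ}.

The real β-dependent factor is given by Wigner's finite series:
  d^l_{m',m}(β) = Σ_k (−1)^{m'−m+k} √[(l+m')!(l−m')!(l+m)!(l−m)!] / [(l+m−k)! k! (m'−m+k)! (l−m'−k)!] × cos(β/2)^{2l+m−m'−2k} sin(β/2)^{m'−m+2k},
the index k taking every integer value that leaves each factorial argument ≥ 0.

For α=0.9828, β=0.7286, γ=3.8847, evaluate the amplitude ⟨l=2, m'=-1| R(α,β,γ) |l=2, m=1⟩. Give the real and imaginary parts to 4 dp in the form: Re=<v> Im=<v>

First d^2_{-1,1}(β=0.7286), then the phase factors e^{-i(-1)α} and e^{-i(1)γ}:
c=cos(0.7286/2)=0.934373, s=sin(0.7286/2)=0.356295; N=√[1·6·6·1]=6.000000
k: max(0,(1)−(-1))=2 … min(2+(1),2−(-1))=3
  k=2: (−1)^0·6.0000/(2)·0.9344^2·0.3563^2 = +0.332493
  k=3: (−1)^1·6.0000/(6)·0.9344^0·0.3563^4 = -0.016115
d^2_{-1,1}(0.7286) = +0.332493 -0.016115 = +0.316378
D = (+0.554695+0.832054i)·(+0.316378)·(-0.736370+0.676579i) = -0.307333-0.075109i

Re=-0.3073 Im=-0.0751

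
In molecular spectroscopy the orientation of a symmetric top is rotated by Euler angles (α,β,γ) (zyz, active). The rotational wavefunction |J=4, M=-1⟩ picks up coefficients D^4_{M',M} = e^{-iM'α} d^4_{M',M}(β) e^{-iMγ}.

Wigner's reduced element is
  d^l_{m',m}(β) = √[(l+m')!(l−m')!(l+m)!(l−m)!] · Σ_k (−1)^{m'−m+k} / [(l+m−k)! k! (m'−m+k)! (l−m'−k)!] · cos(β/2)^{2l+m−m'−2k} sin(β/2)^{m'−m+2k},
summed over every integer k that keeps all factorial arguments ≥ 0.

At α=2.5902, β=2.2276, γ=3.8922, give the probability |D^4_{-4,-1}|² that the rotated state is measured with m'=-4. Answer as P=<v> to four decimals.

Split into d^4_{-4,-1}(β=2.2276) × two z-phases.
c=cos(2.2276/2)=0.441255, s=sin(2.2276/2)=0.897382; N=√[1·40320·6·120]=5387.986637
k∈{3} keeps every argument non-negative
  k=3: (−1)^0·5387.9866/(720)·0.4413^5·0.8974^3 = +0.090463
d^4_{-4,-1}(2.2276) = +0.090463
|D^4_{-4,-1}|² = |d^4_{-4,-1}(β)|² = (+0.090463)² = 0.008184 (the z-rotation phases have unit modulus)

P=0.0082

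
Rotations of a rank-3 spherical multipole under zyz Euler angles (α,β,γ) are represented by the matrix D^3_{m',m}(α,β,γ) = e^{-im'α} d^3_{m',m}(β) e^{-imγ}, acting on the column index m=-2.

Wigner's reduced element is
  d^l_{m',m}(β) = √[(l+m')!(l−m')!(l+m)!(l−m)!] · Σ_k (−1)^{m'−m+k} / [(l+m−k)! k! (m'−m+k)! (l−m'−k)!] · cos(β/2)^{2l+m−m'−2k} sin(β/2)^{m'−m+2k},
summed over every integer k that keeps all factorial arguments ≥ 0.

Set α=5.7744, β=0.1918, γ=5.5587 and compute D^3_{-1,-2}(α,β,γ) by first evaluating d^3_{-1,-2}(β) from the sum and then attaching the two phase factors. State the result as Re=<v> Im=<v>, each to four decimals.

Re=0.1096 Im=0.2690

D^3_{-1,-2}(5.7744,0.1918,5.5587) = e^{-i·-1·5.7744}·d^3_{-1,-2}(0.1918)·e^{-i·-2·5.5587}. Compute d first:
With c≡cos(β/2)=0.995405 and s≡sin(β/2)=0.095753, N=[2·24·1·120]^{1/2}=75.894664
Admissible k: 0..1 (factorial args all ≥0)
  k=0: (−1)^1·75.8947/(24)·0.9954^5·0.0958^1 = -0.295905
  k=1: (−1)^2·75.8947/(12)·0.9954^3·0.0958^3 = +0.005476
d^3_{-1,-2}(0.1918) = -0.295905 +0.005476 = -0.290429
D = (+0.873337-0.487117i)·(-0.290429)·(+0.121525-0.992588i) = +0.109600+0.268954i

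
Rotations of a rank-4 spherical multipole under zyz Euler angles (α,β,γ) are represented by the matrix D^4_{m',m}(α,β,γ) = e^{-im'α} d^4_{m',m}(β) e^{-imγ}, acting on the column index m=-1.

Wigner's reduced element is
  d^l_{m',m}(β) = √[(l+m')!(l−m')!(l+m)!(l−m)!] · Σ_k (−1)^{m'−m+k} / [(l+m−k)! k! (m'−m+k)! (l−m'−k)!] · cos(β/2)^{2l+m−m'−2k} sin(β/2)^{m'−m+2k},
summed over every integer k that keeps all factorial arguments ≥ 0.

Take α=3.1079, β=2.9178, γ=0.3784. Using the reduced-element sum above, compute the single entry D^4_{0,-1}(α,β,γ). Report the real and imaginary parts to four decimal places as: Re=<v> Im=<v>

Re=0.4109 Im=0.1634

First d^4_{0,-1}(β=2.9178), then the phase factors e^{-i(0)α} and e^{-i(-1)γ}:
c=cos(2.9178/2)=0.111663, s=sin(2.9178/2)=0.993746; N=√[24·24·6·120]=643.987578
k: max(0,(-1)−(0))=0 … min(4+(-1),4−(0))=3
  k=0: (−1)^1·643.9876/(144)·0.1117^7·0.9937^1 = -0.000001
  k=1: (−1)^2·643.9876/(24)·0.1117^5·0.9937^3 = +0.000457
  k=2: (−1)^3·643.9876/(24)·0.1117^3·0.9937^5 = -0.036205
  k=3: (−1)^4·643.9876/(144)·0.1117^1·0.9937^7 = +0.477917
d^4_{0,-1}(2.9178) = -0.000001 +0.000457 -0.036205 +0.477917 = +0.442168
D = (+1.000000+0.000000i)·(+0.442168)·(+0.929257+0.369434i) = +0.410887+0.163352i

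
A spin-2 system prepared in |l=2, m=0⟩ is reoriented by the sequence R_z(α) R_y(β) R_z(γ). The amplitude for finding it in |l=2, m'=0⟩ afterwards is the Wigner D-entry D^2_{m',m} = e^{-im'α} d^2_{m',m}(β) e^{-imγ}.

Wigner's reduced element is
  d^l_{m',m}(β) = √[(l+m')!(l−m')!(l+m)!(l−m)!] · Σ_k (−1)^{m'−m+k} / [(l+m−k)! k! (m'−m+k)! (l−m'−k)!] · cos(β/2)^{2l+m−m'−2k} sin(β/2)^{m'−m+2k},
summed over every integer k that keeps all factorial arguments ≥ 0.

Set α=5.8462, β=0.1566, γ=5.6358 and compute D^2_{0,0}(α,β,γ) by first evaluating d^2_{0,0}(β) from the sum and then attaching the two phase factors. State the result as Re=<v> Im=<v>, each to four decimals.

Split into d^2_{0,0}(β=0.1566) × two z-phases.
Half-angle: c=0.996936, s=0.078220. N=√(2·2·2·2)=4.000000
k: max(0,(0)−(0))=0 … min(2+(0),2−(0))=2
  k=0: (−1)^0·4.0000/(4)·0.9969^4·0.0782^0 = +0.987801
  k=1: (−1)^1·4.0000/(1)·0.9969^2·0.0782^2 = -0.024324
  k=2: (−1)^2·4.0000/(4)·0.9969^0·0.0782^4 = +0.000037
d^2_{0,0}(0.1566) = +0.987801 -0.024324 +0.000037 = +0.963514
Phases: e^{-i·(0)·5.8462}=+1.000000+0.000000i, e^{-i·(0)·5.6358}=+1.000000+0.000000i ⇒ D=+0.963514+0.000000i

Re=0.9635 Im=0.0000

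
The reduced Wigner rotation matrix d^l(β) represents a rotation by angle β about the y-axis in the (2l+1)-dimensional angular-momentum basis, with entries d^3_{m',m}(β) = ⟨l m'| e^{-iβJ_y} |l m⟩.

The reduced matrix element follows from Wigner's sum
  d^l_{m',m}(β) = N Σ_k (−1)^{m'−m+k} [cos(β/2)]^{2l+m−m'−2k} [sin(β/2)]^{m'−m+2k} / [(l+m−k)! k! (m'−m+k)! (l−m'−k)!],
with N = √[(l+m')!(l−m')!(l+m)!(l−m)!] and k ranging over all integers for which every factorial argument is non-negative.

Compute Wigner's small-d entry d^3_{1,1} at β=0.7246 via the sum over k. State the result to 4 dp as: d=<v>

d^3_{1,1}(β=0.7246) via Wigner's sum:
Half-angle: c=0.935084, s=0.354426. N=√(24·2·24·2)=48.000000
The bounds max(0,m−m')=0 and min(l+m,l−m')=2 give 3 terms
  k=0: (−1)^0·48.0000/(48)·0.9351^6·0.3544^0 = +0.668504
  k=1: (−1)^1·48.0000/(6)·0.9351^4·0.3544^2 = -0.768322
  k=2: (−1)^2·48.0000/(8)·0.9351^2·0.3544^4 = +0.082785
d^3_{1,1}(0.7246) = +0.668504 -0.768322 +0.082785 = -0.017033

d=-0.0170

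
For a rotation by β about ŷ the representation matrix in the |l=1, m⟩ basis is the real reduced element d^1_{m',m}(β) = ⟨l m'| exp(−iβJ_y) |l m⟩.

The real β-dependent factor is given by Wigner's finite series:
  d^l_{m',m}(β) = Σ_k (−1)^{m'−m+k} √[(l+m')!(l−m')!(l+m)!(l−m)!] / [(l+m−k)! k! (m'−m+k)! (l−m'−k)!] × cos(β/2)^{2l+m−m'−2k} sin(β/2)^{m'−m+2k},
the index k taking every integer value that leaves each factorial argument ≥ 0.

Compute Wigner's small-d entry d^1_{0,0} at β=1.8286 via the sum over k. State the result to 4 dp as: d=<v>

d^1_{0,0}(β=1.8286) via Wigner's sum:
Half-angle: c=0.610345, s=0.792136. N=√(1·1·1·1)=1.000000
Admissible k: 0..1 (factorial args all ≥0)
  k=0: (−1)^0·1.0000/(1)·0.6103^2·0.7921^0 = +0.372521
  k=1: (−1)^1·1.0000/(1)·0.6103^0·0.7921^2 = -0.627479
d^1_{0,0}(1.8286) = +0.372521 -0.627479 = -0.254957

d=-0.2550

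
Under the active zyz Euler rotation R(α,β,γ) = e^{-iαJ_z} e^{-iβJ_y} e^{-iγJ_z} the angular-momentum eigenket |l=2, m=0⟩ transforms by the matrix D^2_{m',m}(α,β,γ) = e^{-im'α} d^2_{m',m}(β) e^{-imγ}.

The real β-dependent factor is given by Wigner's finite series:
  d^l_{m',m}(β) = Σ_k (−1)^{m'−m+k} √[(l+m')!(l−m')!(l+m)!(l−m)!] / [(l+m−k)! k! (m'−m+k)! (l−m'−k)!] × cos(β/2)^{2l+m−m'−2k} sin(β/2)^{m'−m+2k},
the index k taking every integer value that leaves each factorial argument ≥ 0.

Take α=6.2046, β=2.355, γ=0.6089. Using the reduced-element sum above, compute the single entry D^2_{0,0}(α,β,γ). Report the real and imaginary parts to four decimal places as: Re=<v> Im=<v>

Split into d^2_{0,0}(β=2.355) × two z-phases.
Half-angle: c=0.383235, s=0.923651. N=√(2·2·2·2)=4.000000
k∈{0,1,2} keeps every argument non-negative
  k=0: (−1)^0·4.0000/(4)·0.3832^4·0.9237^0 = +0.021571
  k=1: (−1)^1·4.0000/(1)·0.3832^2·0.9237^2 = -0.501194
  k=2: (−1)^2·4.0000/(4)·0.3832^0·0.9237^4 = +0.727832
d^2_{0,0}(2.355) = +0.021571 -0.501194 +0.727832 = +0.248208
Attach z-rotation phases: D = e^{-i(0)(6.2046)}·(+0.248208)·e^{-i(0)(0.6089)} = +0.248208+0.000000i

Re=0.2482 Im=0.0000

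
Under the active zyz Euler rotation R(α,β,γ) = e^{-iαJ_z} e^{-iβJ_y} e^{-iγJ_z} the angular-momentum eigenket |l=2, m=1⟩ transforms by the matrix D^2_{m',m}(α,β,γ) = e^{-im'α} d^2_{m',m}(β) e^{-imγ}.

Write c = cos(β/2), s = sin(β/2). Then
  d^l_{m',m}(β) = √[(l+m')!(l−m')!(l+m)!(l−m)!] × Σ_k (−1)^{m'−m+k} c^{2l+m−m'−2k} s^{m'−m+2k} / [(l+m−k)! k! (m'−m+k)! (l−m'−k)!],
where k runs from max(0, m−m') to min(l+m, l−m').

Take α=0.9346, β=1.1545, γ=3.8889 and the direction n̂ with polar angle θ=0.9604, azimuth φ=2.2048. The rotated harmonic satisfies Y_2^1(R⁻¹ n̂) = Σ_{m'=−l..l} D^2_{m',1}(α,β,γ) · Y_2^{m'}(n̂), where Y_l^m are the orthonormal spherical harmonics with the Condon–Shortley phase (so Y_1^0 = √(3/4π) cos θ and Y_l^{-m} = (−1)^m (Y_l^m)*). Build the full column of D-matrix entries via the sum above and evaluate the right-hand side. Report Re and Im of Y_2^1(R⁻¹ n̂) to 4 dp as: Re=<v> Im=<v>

Need the full column D^2_{m',1} for m'=−2..2 at α=0.9346, β=1.1545, γ=3.8889.
cos(β/2)=0.837967, sin(β/2)=0.545722
d^2_{-2,1}: single k=3 term ⇒ +0.272377;  D = -0.118206-0.245391i
d^2_{-1,1}: k∈[2..3] ⇒ +0.627360 -0.088692 = +0.538668;  D = -0.529248-0.100300i
d^2_{0,1}: k∈[1..2] ⇒ +0.786551 -0.333592 = +0.452959;  D = -0.332255+0.307861i
d^2_{1,1}: k∈[0..1] ⇒ +0.493068 -0.627360 = -0.134292;  D = -0.014891-0.133464i
d^2_{2,1}: single k=0 term ⇒ -0.642216;  D = -0.555698-0.321934i
Y_2^{m'}(θ=0.9604,φ=2.2048) and Σ D·Y over m':
  (-0.1182-0.2454i)·(-0.0773+0.2476i)  (-0.5292-0.1003i)·(-0.2149-0.2923i)  (-0.3323+0.3079i)·(-0.0045+0.0000i)  (-0.0149-0.1335i)·(+0.2149-0.2923i)  (-0.5557-0.3219i)·(-0.0773-0.2476i)
Y_2^1(R⁻¹ n̂) = +0.076894+0.302734i

Re=0.0769 Im=0.3027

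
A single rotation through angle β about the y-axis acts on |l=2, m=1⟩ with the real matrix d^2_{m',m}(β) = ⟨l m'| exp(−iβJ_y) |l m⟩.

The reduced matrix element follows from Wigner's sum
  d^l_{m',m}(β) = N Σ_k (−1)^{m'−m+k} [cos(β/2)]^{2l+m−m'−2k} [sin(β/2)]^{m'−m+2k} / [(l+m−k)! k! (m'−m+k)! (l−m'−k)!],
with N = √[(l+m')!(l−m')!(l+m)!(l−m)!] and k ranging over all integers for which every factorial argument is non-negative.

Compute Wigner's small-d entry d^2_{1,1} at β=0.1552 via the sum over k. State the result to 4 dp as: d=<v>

d=0.9701

d^2_{1,1}(β=0.1552) via Wigner's sum:
With c≡cos(β/2)=0.996991 and s≡sin(β/2)=0.077522, N=[6·1·6·1]^{1/2}=6.000000
Admissible k: 0..1 (factorial args all ≥0)
  k=0: (−1)^0·6.0000/(6)·0.9970^4·0.0775^0 = +0.988017
  k=1: (−1)^1·6.0000/(2)·0.9970^2·0.0775^2 = -0.017921
d^2_{1,1}(0.1552) = +0.988017 -0.017921 = +0.970096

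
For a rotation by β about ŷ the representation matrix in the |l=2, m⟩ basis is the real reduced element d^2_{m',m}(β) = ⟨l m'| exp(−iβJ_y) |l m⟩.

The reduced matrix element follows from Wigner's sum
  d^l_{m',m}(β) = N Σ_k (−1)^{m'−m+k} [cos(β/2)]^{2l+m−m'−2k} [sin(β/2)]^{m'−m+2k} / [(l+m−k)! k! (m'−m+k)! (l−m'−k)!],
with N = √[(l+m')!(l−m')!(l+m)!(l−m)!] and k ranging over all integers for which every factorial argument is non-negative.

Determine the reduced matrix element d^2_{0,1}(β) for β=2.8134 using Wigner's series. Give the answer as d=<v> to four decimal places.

d=-0.3737

d^2_{0,1}(β=2.8134) via Wigner's sum:
Half-angle: c=0.163361, s=0.986566. N=√(2·2·6·1)=4.898979
k: max(0,(1)−(0))=1 … min(2+(1),2−(0))=2
  k=1: (−1)^0·4.8990/(2)·0.1634^3·0.9866^1 = +0.010535
  k=2: (−1)^1·4.8990/(2)·0.1634^1·0.9866^3 = -0.384240
d^2_{0,1}(2.8134) = +0.010535 -0.384240 = -0.373705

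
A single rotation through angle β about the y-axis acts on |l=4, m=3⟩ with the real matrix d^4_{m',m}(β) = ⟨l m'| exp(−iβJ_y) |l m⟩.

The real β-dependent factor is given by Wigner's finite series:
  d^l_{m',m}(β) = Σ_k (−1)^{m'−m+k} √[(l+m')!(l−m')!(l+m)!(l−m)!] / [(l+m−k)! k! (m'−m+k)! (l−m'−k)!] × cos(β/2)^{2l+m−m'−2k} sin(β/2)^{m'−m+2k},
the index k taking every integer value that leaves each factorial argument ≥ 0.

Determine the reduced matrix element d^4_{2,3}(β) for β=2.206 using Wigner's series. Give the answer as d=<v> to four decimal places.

d=-0.1361

d^4_{2,3}(β=2.206) via Wigner's sum:
Half-angle: c=0.450920, s=0.892564. N=√(720·2·5040·1)=2693.993318
k: max(0,(3)−(2))=1 … min(4+(3),4−(2))=2
  k=1: (−1)^0·2693.9933/(720)·0.4509^7·0.8926^1 = +0.012659
  k=2: (−1)^1·2693.9933/(240)·0.4509^5·0.8926^3 = -0.148800
d^4_{2,3}(2.206) = +0.012659 -0.148800 = -0.136141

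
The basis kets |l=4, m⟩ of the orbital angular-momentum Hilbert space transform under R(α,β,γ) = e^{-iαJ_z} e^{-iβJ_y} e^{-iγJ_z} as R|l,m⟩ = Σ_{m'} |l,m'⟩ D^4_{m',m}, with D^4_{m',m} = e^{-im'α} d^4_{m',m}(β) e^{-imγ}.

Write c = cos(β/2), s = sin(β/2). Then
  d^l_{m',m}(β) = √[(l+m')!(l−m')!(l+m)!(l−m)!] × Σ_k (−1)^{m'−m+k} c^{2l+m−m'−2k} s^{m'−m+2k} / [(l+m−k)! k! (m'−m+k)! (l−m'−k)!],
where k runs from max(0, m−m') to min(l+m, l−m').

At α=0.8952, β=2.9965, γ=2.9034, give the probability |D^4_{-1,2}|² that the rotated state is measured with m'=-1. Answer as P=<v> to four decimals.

P=0.0864

Split into d^4_{-1,2}(β=2.9965) × two z-phases.
With c≡cos(β/2)=0.072483 and s≡sin(β/2)=0.997370, N=[6·120·720·2]^{1/2}=1018.233765
Admissible k: 3..5 (factorial args all ≥0)
  k=3: (−1)^0·1018.2338/(72)·0.0725^5·0.9974^3 = +0.000028
  k=4: (−1)^1·1018.2338/(48)·0.0725^3·0.9974^5 = -0.007972
  k=5: (−1)^2·1018.2338/(240)·0.0725^1·0.9974^7 = +0.301900
d^4_{-1,2}(2.9965) = +0.000028 -0.007972 +0.301900 = +0.293956
|D^4_{-1,2}|² = |d^4_{-1,2}(β)|² = (+0.293956)² = 0.086410 (the z-rotation phases have unit modulus)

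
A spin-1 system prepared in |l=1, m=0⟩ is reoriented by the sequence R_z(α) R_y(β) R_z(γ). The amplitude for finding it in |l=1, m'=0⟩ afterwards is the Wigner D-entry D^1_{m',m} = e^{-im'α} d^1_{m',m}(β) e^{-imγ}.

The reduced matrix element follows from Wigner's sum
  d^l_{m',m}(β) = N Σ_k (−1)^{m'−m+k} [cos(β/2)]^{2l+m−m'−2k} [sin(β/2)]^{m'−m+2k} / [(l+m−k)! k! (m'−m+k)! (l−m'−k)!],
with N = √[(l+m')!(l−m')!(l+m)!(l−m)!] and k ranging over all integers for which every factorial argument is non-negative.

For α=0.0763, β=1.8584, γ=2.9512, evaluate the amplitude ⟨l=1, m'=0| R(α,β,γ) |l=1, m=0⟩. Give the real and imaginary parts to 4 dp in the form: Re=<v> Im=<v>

Re=-0.2837 Im=0.0000

First d^1_{0,0}(β=1.8584), then the phase factors e^{-i(0)α} and e^{-i(0)γ}:
c=cos(1.8584/2)=0.598475, s=sin(1.8584/2)=0.801141; N=√[1·1·1·1]=1.000000
The bounds max(0,m−m')=0 and min(l+m,l−m')=1 give 2 terms
  k=0: (−1)^0·1.0000/(1)·0.5985^2·0.8011^0 = +0.358172
  k=1: (−1)^1·1.0000/(1)·0.5985^0·0.8011^2 = -0.641828
d^1_{0,0}(1.8584) = +0.358172 -0.641828 = -0.283655
D = (+1.000000+0.000000i)·(-0.283655)·(+1.000000+0.000000i) = -0.283655+0.000000i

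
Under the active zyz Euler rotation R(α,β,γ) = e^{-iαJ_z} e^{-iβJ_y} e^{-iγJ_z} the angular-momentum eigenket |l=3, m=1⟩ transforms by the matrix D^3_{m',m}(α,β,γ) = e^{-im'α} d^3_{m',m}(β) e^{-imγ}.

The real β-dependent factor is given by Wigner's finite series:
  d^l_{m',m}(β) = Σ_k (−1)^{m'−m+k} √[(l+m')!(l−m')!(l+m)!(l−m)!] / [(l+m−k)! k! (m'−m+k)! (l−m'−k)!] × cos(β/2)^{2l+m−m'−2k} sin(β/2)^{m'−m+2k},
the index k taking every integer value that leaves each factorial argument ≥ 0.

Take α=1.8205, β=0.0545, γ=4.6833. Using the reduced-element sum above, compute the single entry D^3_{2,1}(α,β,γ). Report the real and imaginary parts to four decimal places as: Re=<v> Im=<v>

Re=0.0389 Im=0.0765

D^3_{2,1}(1.8205,0.0545,4.6833) = e^{-i·2·1.8205}·d^3_{2,1}(0.0545)·e^{-i·1·4.6833}. Compute d first:
c=cos(0.0545/2)=0.999629, s=sin(0.0545/2)=0.027247; N=√[120·1·24·2]=75.894664
Admissible k: 0..1 (factorial args all ≥0)
  k=0: (−1)^1·75.8947/(24)·0.9996^5·0.0272^1 = -0.086002
  k=1: (−1)^2·75.8947/(12)·0.9996^3·0.0272^3 = +0.000128
d^3_{2,1}(0.0545) = -0.086002 +0.000128 = -0.085874
Attach z-rotation phases: D = e^{-i(2)(1.8205)}·(-0.085874)·e^{-i(1)(4.6833)} = +0.038915+0.076550i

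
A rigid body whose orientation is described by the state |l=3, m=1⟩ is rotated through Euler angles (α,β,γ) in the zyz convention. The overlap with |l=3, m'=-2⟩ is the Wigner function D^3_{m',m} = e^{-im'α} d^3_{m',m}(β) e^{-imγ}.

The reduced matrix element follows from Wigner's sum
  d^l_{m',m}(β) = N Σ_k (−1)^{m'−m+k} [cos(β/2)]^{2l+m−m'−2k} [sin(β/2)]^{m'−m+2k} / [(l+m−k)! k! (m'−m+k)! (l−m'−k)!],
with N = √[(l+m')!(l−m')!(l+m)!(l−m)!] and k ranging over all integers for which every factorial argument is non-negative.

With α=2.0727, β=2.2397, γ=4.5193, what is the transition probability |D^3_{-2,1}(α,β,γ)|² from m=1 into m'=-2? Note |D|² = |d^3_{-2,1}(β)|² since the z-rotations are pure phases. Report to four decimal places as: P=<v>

P=0.1868

Split into d^3_{-2,1}(β=2.2397) × two z-phases.
c=cos(2.2397/2)=0.435817, s=sin(2.2397/2)=0.900035; N=√[1·120·24·2]=75.894664
k: max(0,(1)−(-2))=3 … min(3+(1),3−(-2))=4
  k=3: (−1)^0·75.8947/(12)·0.4358^3·0.9000^3 = +0.381700
  k=4: (−1)^1·75.8947/(24)·0.4358^1·0.9000^5 = -0.813958
d^3_{-2,1}(2.2397) = +0.381700 -0.813958 = -0.432258
|D^3_{-2,1}|² = |d^3_{-2,1}(β)|² = (-0.432258)² = 0.186847 (the z-rotation phases have unit modulus)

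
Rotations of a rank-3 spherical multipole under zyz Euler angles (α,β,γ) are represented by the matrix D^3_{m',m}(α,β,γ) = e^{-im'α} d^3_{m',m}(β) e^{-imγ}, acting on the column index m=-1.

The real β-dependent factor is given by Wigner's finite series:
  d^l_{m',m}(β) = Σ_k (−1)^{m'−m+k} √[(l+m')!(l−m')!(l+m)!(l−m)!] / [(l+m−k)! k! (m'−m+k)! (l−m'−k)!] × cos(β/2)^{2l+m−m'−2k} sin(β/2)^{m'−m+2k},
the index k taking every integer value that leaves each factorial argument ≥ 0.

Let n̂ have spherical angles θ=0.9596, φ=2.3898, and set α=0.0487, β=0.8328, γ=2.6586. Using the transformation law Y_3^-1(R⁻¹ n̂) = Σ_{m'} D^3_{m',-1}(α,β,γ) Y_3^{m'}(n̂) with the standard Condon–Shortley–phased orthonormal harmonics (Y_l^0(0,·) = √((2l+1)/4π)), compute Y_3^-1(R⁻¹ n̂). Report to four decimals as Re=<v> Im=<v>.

Re=-0.3175 Im=-0.0466

Need the full column D^3_{m',-1} for m'=−3..3 at α=0.0487, β=0.8328, γ=2.6586.
cos(β/2)=0.914551, sin(β/2)=0.404471
d^3_{-3,-1}: single k=2 term ⇒ +0.443253;  D = -0.418336+0.146520i
d^3_{-2,-1}: k∈[1..2] ⇒ +0.818326 -0.320122 = +0.498205;  D = -0.461625+0.187379i
d^3_{-1,-1}: k∈[0..2] ⇒ +0.585123 -0.915579 +0.134312 = -0.196143;  D = +0.177935-0.082531i
d^3_{0,-1}: k∈[0..2] ⇒ -0.896432 +0.526013 -0.034295 = -0.404714;  D = +0.358418-0.187962i
d^3_{1,-1}: k∈[0..2] ⇒ +0.686684 -0.179083 +0.004378 = +0.511980;  D = -0.441301+0.259570i
d^3_{2,-1}: k∈[0..1] ⇒ -0.320122 +0.031307 = -0.288814;  D = +0.241520-0.158372i
d^3_{3,-1}: single k=0 term ⇒ +0.086698;  D = -0.070101+0.051014i
Y_3^{m'}(θ=0.9596,φ=2.3898) and Σ D·Y over m':
  (-0.4183+0.1465i)·(+0.1449-0.1775i)  (-0.4616+0.1874i)·(+0.0264+0.3925i)  (+0.1779-0.0825i)·(-0.1250-0.1169i)  (+0.3584-0.1880i)·(-0.2898+0.0000i)  (-0.4413+0.2596i)·(+0.1250-0.1169i)  (+0.2415-0.1584i)·(+0.0264-0.3925i)  (-0.0701+0.0510i)·(-0.1449-0.1775i)
Y_3^-1(R⁻¹ n̂) = -0.317497-0.046613i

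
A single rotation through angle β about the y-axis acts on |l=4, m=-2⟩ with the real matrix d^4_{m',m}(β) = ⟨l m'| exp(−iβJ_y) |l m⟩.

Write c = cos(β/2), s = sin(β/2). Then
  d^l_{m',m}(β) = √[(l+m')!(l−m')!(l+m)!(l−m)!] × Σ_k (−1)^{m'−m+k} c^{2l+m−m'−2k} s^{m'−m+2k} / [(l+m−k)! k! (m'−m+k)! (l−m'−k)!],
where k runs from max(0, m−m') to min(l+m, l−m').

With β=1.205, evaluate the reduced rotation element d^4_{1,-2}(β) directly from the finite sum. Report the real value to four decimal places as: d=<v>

d^4_{1,-2}(β=1.205) via Wigner's sum:
Half-angle: c=0.823921, s=0.566704. N=√(120·6·2·720)=1018.233765
k: max(0,(-2)−(1))=0 … min(4+(-2),4−(1))=2
  k=0: (−1)^3·1018.2338/(72)·0.8239^5·0.5667^3 = -0.977266
  k=1: (−1)^4·1018.2338/(48)·0.8239^3·0.5667^5 = +0.693498
  k=2: (−1)^5·1018.2338/(240)·0.8239^1·0.5667^7 = -0.065617
d^4_{1,-2}(1.205) = -0.977266 +0.693498 -0.065617 = -0.349385

d=-0.3494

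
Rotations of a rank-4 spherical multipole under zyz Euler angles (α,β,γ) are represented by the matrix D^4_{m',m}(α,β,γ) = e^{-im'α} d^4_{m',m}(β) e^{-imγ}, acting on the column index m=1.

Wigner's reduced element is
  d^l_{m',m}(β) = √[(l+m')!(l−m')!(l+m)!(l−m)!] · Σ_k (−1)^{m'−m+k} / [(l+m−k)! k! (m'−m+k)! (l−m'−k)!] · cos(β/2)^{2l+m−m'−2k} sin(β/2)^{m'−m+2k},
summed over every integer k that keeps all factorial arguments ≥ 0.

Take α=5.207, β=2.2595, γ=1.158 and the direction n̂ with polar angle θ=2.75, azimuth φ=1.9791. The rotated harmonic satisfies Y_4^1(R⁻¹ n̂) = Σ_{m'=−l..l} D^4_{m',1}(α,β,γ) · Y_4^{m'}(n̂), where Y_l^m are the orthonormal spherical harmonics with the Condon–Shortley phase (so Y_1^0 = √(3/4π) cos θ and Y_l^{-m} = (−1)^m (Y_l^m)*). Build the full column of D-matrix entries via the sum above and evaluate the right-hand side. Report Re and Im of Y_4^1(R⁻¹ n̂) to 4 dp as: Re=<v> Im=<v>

Re=0.1377 Im=-0.2870

Need the full column D^4_{m',1} for m'=−4..4 at α=5.207, β=2.2595, γ=1.158.
cos(β/2)=0.426886, sin(β/2)=0.904305
d^4_{-4,1}: single k=5 term ⇒ +0.352051;  D = +0.240062+0.257507i
d^4_{-3,1}: k∈[4..5] ⇒ +0.293783 -0.791015 = -0.497232;  D = +0.159163-0.471070i
d^4_{-2,1}: k∈[3..5] ⇒ +0.148258 -0.997970 +0.895683 = +0.045971;  D = -0.045318+0.007722i
d^4_{-1,1}: k∈[2..5] ⇒ +0.049488 -0.666238 +1.494879 -0.447220 = +0.430909;  D = -0.265350-0.339517i
d^4_{0,1}: k∈[1..4] ⇒ +0.010448 -0.281301 +1.262343 -0.944133 = +0.047358;  D = +0.018999-0.043380i
d^4_{1,1}: k∈[0..3] ⇒ +0.001103 -0.074232 +0.666238 -0.996586 = -0.403477;  D = -0.402128+0.032974i
d^4_{2,1}: k∈[0..2] ⇒ -0.009911 +0.222388 -0.665313 = -0.452837;  D = -0.246810-0.379666i
d^4_{3,1}: k∈[0..1] ⇒ +0.039280 -0.293783 = -0.254503;  D = +0.121962-0.223377i
d^4_{4,1}: single k=0 term ⇒ -0.078451;  D = +0.078450+0.000404i
Y_4^{m'}(θ=2.75,φ=1.9791) and Σ D·Y over m':
  (+0.2401+0.2575i)·(-0.0006-0.0094i)  (+0.1592-0.4711i)·(-0.0605-0.0218i)  (-0.0453+0.0077i)·(-0.1662+0.1769i)  (-0.2653-0.3395i)·(+0.1975+0.4565i)  (+0.0190-0.0434i)·(+0.3085+0.0000i)  (-0.4021+0.0330i)·(-0.1975+0.4565i)  (-0.2468-0.3797i)·(-0.1662-0.1769i)  (+0.1220-0.2234i)·(+0.0605-0.0218i)  (+0.0784+0.0004i)·(-0.0006+0.0094i)
Y_4^1(R⁻¹ n̂) = +0.137663-0.287017i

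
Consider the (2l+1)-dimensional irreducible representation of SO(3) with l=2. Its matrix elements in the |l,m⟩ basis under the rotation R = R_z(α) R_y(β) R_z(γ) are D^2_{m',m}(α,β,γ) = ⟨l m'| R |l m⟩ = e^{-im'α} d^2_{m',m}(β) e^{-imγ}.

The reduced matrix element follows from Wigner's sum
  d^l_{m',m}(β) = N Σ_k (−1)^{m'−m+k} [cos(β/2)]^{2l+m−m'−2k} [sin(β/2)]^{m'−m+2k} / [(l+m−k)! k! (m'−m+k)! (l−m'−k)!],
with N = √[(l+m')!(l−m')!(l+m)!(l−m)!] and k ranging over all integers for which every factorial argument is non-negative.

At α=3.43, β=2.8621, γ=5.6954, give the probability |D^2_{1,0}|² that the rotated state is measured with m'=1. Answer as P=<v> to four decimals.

P=0.1055

First d^2_{1,0}(β=2.8621), then the phase factors e^{-i(1)α} and e^{-i(0)γ}:
With c≡cos(β/2)=0.139292 and s≡sin(β/2)=0.990251, N=[6·1·2·2]^{1/2}=4.898979
k∈{0,1} keeps every argument non-negative
  k=0: (−1)^1·4.8990/(2)·0.1393^3·0.9903^1 = -0.006555
  k=1: (−1)^2·4.8990/(2)·0.1393^1·0.9903^3 = +0.331313
d^2_{1,0}(2.8621) = -0.006555 +0.331313 = +0.324757
|D^2_{1,0}|² = |d^2_{1,0}(β)|² = (+0.324757)² = 0.105467 (the z-rotation phases have unit modulus)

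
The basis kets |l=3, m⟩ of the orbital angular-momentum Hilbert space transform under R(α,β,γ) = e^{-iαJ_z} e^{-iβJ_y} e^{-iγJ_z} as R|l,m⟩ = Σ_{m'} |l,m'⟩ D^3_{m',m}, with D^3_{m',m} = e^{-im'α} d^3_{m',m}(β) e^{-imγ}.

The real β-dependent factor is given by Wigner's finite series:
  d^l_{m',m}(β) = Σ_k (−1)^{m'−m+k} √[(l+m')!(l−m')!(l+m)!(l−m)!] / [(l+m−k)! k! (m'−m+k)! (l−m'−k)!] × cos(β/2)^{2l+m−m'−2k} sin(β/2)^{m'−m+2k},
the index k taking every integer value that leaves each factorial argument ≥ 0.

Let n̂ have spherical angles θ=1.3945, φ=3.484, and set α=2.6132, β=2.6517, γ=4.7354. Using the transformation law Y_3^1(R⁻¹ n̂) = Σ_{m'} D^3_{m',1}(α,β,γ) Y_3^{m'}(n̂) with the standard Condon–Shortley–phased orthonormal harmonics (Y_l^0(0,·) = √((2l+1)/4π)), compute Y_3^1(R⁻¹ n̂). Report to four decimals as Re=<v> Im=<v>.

Need the full column D^3_{m',1} for m'=−3..3 at α=2.6132, β=2.6517, γ=4.7354.
cos(β/2)=0.242504, sin(β/2)=0.970150
d^3_{-3,1}: single k=4 term ⇒ +0.201763;  D = -0.201621+0.007543i
d^3_{-2,1}: k∈[3..4] ⇒ +0.082358 -0.659044 = -0.576686;  D = -0.508558-0.271912i
d^3_{-1,1}: k∈[2..4] ⇒ +0.019530 -0.416759 +0.833747 = +0.436518;  D = -0.228685-0.371822i
d^3_{0,1}: k∈[1..3] ⇒ +0.002819 -0.135328 +0.721947 = +0.589438;  D = +0.013562+0.589281i
d^3_{1,1}: k∈[0..2] ⇒ +0.000203 -0.026040 +0.312569 = +0.286732;  D = +0.138819-0.250888i
d^3_{2,1}: k∈[0..1] ⇒ -0.002573 +0.082358 = +0.079785;  D = -0.068554+0.040816i
d^3_{3,1}: single k=0 term ⇒ +0.012607;  D = +0.012606-0.000109i
Y_3^{m'}(θ=1.3945,φ=3.484) and Σ D·Y over m':
  (-0.2016+0.0075i)·(-0.2059+0.3407i)  (-0.5086-0.2719i)·(+0.1346-0.1099i)  (-0.2287-0.3718i)·(+0.2536-0.0904i)  (+0.0136+0.5893i)·(-0.1863+0.0000i)  (+0.1388-0.2509i)·(-0.2536-0.0904i)  (-0.0686+0.0408i)·(+0.1346+0.1099i)  (+0.0126-0.0001i)·(+0.2059+0.3407i)
Y_3^1(R⁻¹ n̂) = -0.222461-0.181044i

Re=-0.2225 Im=-0.1810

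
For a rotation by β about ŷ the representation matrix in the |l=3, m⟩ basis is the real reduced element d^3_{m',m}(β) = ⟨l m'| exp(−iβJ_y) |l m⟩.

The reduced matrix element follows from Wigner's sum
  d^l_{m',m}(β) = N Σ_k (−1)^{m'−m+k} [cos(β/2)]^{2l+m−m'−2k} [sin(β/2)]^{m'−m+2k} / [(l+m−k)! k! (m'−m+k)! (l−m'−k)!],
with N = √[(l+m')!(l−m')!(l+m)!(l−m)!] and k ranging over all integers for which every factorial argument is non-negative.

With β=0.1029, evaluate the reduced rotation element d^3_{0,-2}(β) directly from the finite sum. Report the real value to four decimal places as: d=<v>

d^3_{0,-2}(β=0.1029) via Wigner's sum:
c=cos(0.1029/2)=0.998677, s=sin(0.1029/2)=0.051427; N=√[6·6·1·120]=65.726707
Admissible k: 0..1 (factorial args all ≥0)
  k=0: (−1)^2·65.7267/(12)·0.9987^4·0.0514^2 = +0.014409
  k=1: (−1)^3·65.7267/(12)·0.9987^2·0.0514^4 = -0.000038
d^3_{0,-2}(0.1029) = +0.014409 -0.000038 = +0.014371

d=0.0144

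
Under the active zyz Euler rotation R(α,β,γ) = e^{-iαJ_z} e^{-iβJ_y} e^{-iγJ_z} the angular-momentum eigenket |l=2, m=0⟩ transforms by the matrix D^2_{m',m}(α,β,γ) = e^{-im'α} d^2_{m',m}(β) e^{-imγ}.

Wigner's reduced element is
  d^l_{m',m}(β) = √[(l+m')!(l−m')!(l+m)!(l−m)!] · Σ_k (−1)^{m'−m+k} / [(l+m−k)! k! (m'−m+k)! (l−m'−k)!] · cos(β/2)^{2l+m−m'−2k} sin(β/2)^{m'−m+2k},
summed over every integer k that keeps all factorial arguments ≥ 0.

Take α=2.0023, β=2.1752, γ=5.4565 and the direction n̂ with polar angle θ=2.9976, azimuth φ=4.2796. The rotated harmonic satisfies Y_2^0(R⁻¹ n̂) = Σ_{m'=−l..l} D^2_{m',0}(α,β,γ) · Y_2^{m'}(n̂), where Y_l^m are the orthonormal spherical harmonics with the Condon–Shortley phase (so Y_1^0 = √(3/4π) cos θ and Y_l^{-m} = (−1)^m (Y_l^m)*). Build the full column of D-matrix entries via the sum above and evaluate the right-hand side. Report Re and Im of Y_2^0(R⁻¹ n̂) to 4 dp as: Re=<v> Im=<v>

Need the full column D^2_{m',0} for m'=−2..2 at α=2.0023, β=2.1752, γ=5.4565.
cos(β/2)=0.464612, sin(β/2)=0.885514
d^2_{-2,0}: single k=2 term ⇒ +0.414617;  D = -0.269566-0.315027i
d^2_{-1,0}: k∈[1..2] ⇒ +0.217542 -0.790229 = -0.572687;  D = +0.239519-0.520193i
d^2_{0,0}: k∈[0..2] ⇒ +0.046597 -0.677068 +0.614869 = -0.015601;  D = -0.015601+0.000000i
d^2_{1,0}: k∈[0..1] ⇒ -0.217542 +0.790229 = +0.572687;  D = -0.239519-0.520193i
d^2_{2,0}: single k=0 term ⇒ +0.414617;  D = -0.269566+0.315027i
Y_2^{m'}(θ=2.9976,φ=4.2796) and Σ D·Y over m':
  (-0.2696-0.3150i)·(-0.0052-0.0061i)  (+0.2395-0.5202i)·(+0.0460-0.0996i)  (-0.0156+0.0000i)·(+0.6113+0.0000i)  (-0.2395-0.5202i)·(-0.0460-0.0996i)  (-0.2696+0.3150i)·(-0.0052+0.0061i)
Y_2^0(R⁻¹ n̂) = -0.092149-0.000000i

Re=-0.0921 Im=0.0000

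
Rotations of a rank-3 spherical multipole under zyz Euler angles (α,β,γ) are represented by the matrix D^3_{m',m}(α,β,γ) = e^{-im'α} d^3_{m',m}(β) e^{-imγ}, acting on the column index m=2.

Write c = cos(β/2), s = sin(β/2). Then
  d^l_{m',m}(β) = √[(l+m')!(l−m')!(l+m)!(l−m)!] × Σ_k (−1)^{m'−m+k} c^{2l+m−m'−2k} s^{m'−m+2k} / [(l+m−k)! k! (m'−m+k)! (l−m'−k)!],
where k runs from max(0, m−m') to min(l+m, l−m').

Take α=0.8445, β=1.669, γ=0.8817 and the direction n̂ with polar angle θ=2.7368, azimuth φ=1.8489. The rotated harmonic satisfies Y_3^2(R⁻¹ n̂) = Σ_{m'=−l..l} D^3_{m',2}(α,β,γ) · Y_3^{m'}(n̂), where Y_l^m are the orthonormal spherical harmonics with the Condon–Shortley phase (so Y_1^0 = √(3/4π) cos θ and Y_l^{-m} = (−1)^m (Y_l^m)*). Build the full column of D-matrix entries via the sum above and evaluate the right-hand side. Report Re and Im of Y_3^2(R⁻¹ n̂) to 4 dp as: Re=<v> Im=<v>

Re=0.1386 Im=-0.2425

Need the full column D^3_{m',2} for m'=−3..3 at α=0.8445, β=1.669, γ=0.8817.
cos(β/2)=0.671548, sin(β/2)=0.740961
d^3_{-3,2}: single k=5 term ⇒ +0.367391;  D = +0.263729+0.255781i
d^3_{-2,2}: k∈[4..5] ⇒ +0.679681 -0.165490 = +0.514192;  D = +0.512769-0.038221i
d^3_{-1,2}: k∈[3..4] ⇒ +0.779197 -0.474300 = +0.304897;  D = +0.184979-0.242373i
d^3_{0,2}: k∈[2..3] ⇒ +0.611589 -0.744554 = -0.132964;  D = +0.025451+0.130506i
d^3_{1,2}: k∈[1..2] ⇒ +0.320023 -0.779197 = -0.459174;  D = +0.395319+0.233589i
d^3_{2,2}: k∈[0..1] ⇒ +0.091720 -0.558302 = -0.466582;  D = +0.444227-0.142694i
d^3_{3,2}: single k=0 term ⇒ -0.247889;  D = +0.100057-0.226798i
Y_3^{m'}(θ=2.7368,φ=1.8489) and Σ D·Y over m':
  (+0.2637+0.2558i)·(+0.0189+0.0171i)  (+0.5128-0.0382i)·(+0.1237-0.0769i)  (+0.1850-0.2424i)·(-0.1127-0.3946i)  (+0.0255+0.1305i)·(-0.4200+0.0000i)  (+0.3953+0.2336i)·(+0.1127-0.3946i)  (+0.4442-0.1427i)·(+0.1237+0.0769i)  (+0.1001-0.2268i)·(-0.0189+0.0171i)
Y_3^2(R⁻¹ n̂) = +0.138590-0.242516i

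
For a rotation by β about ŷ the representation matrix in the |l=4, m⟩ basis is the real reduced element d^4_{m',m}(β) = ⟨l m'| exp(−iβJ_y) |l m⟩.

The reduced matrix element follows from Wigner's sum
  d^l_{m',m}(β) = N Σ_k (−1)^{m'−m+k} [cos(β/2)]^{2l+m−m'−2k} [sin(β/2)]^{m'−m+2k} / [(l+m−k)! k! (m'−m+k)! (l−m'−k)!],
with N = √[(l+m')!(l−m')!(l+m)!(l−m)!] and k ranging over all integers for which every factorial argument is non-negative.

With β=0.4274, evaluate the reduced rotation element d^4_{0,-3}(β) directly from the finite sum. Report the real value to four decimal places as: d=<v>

d^4_{0,-3}(β=0.4274) via Wigner's sum:
Half-angle: c=0.977253, s=0.212077. N=√(24·24·1·5040)=1703.830978
k∈{0,1} keeps every argument non-negative
  k=0: (−1)^3·1703.8310/(144)·0.9773^5·0.2121^3 = -0.100596
  k=1: (−1)^4·1703.8310/(144)·0.9773^3·0.2121^5 = +0.004738
d^4_{0,-3}(0.4274) = -0.100596 +0.004738 = -0.095858

d=-0.0959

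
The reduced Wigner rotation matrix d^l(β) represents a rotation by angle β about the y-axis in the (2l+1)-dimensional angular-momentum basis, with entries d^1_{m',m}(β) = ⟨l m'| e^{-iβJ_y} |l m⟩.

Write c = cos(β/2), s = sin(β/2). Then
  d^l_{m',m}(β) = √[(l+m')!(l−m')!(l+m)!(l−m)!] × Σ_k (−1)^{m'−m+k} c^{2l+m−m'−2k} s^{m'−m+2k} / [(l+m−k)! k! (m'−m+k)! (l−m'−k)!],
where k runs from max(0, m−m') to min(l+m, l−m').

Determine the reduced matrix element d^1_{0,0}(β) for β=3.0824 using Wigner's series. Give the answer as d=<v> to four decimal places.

d=-0.9982

d^1_{0,0}(β=3.0824) via Wigner's sum:
With c≡cos(β/2)=0.029592 and s≡sin(β/2)=0.999562, N=[1·1·1·1]^{1/2}=1.000000
k∈{0,1} keeps every argument non-negative
  k=0: (−1)^0·1.0000/(1)·0.0296^2·0.9996^0 = +0.000876
  k=1: (−1)^1·1.0000/(1)·0.0296^0·0.9996^2 = -0.999124
d^1_{0,0}(3.0824) = +0.000876 -0.999124 = -0.998249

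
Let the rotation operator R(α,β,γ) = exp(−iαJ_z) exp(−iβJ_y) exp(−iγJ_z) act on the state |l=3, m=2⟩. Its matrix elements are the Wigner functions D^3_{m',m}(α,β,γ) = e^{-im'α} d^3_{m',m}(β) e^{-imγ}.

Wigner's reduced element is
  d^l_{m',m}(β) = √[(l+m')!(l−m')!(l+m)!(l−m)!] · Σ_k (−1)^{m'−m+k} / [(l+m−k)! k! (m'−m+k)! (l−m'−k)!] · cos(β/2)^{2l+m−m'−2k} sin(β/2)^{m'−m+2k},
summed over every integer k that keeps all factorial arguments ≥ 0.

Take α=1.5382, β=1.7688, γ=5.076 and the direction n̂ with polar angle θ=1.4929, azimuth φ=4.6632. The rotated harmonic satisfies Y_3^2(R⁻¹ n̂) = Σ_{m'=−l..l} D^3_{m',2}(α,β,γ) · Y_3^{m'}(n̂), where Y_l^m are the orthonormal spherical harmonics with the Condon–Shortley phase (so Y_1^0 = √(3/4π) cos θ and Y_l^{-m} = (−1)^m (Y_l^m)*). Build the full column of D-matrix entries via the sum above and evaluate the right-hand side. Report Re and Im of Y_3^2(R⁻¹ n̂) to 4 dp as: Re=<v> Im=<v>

Need the full column D^3_{m',2} for m'=−3..3 at α=1.5382, β=1.7688, γ=5.076.
cos(β/2)=0.633754, sin(β/2)=0.773535
d^3_{-3,2}: single k=5 term ⇒ +0.429928;  D = +0.315806+0.291727i
d^3_{-2,2}: k∈[4..5] ⇒ +0.719003 -0.214230 = +0.504773;  D = +0.354416-0.359424i
d^3_{-1,2}: k∈[3..4] ⇒ +0.745129 -0.555035 = +0.190094;  D = -0.130935-0.137811i
d^3_{0,2}: k∈[2..3] ⇒ +0.528692 -0.787628 = -0.258936;  D = +0.193432-0.172140i
d^3_{1,2}: k∈[1..2] ⇒ +0.250082 -0.745129 = -0.495047;  D = -0.316878-0.380341i
d^3_{2,2}: k∈[0..1] ⇒ +0.064792 -0.482627 = -0.417835;  D = -0.329566+0.256851i
d^3_{3,2}: single k=0 term ⇒ -0.193713;  D = +0.114036+0.156590i
Y_3^{m'}(θ=1.4929,φ=4.6632) and Σ D·Y over m':
  (+0.3158+0.2917i)·(+0.0608-0.4089i)  (+0.3544-0.3594i)·(-0.0787-0.0078i)  (-0.1309-0.1378i)·(+0.0154-0.3121i)  (+0.1934-0.1721i)·(-0.0862+0.0000i)  (-0.3169-0.3803i)·(-0.0154-0.3121i)  (-0.3296+0.2569i)·(-0.0787+0.0078i)  (+0.1140+0.1566i)·(-0.0608-0.4089i)
Y_3^2(R⁻¹ n̂) = +0.013341-0.006490i

Re=0.0133 Im=-0.0065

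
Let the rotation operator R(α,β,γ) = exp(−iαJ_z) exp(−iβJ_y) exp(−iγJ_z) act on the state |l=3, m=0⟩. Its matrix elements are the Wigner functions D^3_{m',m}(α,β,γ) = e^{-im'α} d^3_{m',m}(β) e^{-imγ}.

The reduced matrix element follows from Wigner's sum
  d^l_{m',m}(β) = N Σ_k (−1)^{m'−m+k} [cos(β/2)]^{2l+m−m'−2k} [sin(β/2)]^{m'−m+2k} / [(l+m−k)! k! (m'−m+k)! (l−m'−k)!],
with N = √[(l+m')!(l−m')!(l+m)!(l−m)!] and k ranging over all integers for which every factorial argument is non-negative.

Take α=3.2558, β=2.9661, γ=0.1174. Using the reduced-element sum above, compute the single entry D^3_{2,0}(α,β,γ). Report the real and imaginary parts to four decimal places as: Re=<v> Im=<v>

D^3_{2,0}(3.2558,2.9661,0.1174) = e^{-i·2·3.2558}·d^3_{2,0}(2.9661)·e^{-i·0·0.1174}. Compute d first:
With c≡cos(β/2)=0.087634 and s≡sin(β/2)=0.996153, N=[120·1·6·6]^{1/2}=65.726707
The bounds max(0,m−m')=0 and min(l+m,l−m')=1 give 2 terms
  k=0: (−1)^2·65.7267/(12)·0.0876^4·0.9962^2 = +0.000321
  k=1: (−1)^3·65.7267/(12)·0.0876^2·0.9962^4 = -0.041420
d^3_{2,0}(2.9661) = +0.000321 -0.041420 = -0.041099
Phases: e^{-i·(2)·3.2558}=+0.974027-0.226434i, e^{-i·(0)·0.1174}=+1.000000+0.000000i ⇒ D=-0.040032+0.009306i

Re=-0.0400 Im=0.0093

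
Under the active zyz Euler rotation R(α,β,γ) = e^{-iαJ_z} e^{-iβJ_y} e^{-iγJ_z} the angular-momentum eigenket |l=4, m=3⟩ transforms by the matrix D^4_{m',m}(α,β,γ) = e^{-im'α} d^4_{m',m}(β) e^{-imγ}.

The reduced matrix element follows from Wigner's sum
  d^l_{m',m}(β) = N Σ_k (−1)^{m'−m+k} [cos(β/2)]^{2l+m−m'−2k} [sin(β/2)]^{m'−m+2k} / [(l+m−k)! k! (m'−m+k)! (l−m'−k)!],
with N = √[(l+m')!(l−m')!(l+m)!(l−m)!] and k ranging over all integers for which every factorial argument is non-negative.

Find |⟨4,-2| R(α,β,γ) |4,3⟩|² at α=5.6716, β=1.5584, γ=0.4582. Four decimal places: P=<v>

First d^4_{-2,3}(β=1.5584), then the phase factors e^{-i(-2)α} and e^{-i(3)γ}:
Half-angle: c=0.711476, s=0.702710. N=√(2·720·5040·1)=2693.993318
The bounds max(0,m−m')=5 and min(l+m,l−m')=6 give 2 terms
  k=5: (−1)^0·2693.9933/(240)·0.7115^3·0.7027^5 = +0.692705
  k=6: (−1)^1·2693.9933/(720)·0.7115^1·0.7027^7 = -0.225247
d^4_{-2,3}(1.5584) = +0.692705 -0.225247 = +0.467457
|D^4_{-2,3}|² = |d^4_{-2,3}(β)|² = (+0.467457)² = 0.218516 (the z-rotation phases have unit modulus)

P=0.2185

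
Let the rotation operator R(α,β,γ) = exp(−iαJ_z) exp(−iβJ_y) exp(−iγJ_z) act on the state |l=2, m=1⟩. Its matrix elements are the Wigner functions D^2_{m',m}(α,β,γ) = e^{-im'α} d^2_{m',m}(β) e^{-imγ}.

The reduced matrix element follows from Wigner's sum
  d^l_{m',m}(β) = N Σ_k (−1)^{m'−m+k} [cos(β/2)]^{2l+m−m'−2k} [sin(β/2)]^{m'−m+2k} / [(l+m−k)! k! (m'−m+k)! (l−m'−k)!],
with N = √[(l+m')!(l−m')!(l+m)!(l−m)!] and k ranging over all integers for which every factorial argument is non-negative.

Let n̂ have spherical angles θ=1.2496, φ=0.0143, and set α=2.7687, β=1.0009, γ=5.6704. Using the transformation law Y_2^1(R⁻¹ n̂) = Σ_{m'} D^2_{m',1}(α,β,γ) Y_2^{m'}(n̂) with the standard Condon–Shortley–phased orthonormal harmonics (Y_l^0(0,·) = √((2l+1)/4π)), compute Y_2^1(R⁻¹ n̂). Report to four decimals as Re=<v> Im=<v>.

Need the full column D^2_{m',1} for m'=−2..2 at α=2.7687, β=1.0009, γ=5.6704.
cos(β/2)=0.877367, sin(β/2)=0.479820
d^2_{-2,1}: single k=3 term ⇒ +0.193842;  D = +0.192130-0.025705i
d^2_{-1,1}: k∈[2..3] ⇒ +0.531669 -0.053005 = +0.478664;  D = -0.464957-0.113730i
d^2_{0,1}: k∈[1..2] ⇒ +0.793776 -0.237407 = +0.556369;  D = +0.455137+0.319995i
d^2_{1,1}: k∈[0..1] ⇒ +0.592550 -0.531669 = +0.060881;  D = -0.033624-0.050753i
d^2_{2,1}: single k=0 term ⇒ -0.648115;  D = -0.136517-0.633574i
Y_2^{m'}(θ=1.2496,φ=0.0143) and Σ D·Y over m':
  (+0.1921-0.0257i)·(+0.3476-0.0099i)  (-0.4650-0.1137i)·(+0.2314-0.0033i)  (+0.4551+0.3200i)·(-0.2211+0.0000i)  (-0.0336-0.0508i)·(-0.2314-0.0033i)  (-0.1365-0.6336i)·(+0.3476+0.0099i)
Y_2^1(R⁻¹ n̂) = -0.175601-0.316126i

Re=-0.1756 Im=-0.3161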